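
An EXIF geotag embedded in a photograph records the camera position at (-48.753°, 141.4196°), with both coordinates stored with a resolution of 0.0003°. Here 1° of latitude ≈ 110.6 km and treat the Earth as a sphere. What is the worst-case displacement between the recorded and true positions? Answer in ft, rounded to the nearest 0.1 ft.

With a 0.0003° grid the true value lies within half a step, ±0.0003°/2 = ±0.00015°, of the stored one.
Latitude error → 0.00015 × 110600 = 16.59 m along the meridian.
Longitude error → 0.00015 × 110600 × cos 48.753° = 0.00015 × 110600 × 0.6593 ≈ 10.9379 m.
Combining orthogonally: (16.59² + 10.9379²)^½ ≈ 19.8712 m.
In feet: 19.8712 m ÷ 0.3048 ≈ 65.194 ft.

65.2 ft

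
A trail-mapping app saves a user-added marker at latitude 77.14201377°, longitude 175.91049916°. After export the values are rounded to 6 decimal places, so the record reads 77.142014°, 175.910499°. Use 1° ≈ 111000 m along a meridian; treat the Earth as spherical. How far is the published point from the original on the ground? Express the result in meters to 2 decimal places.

Δlat = 77.14201377 − 77.142014 = -0.00000023°; Δlon = 175.91049916 − 175.910499 = +0.00000016°.
N–S: -0.00000023° × 111000 m/° = -0.02553 m.
East–west at this latitude: 0.00000016° × 111000 × cos 77.142° ≈ 0.00000016 × 24701.4 = 0.00395223 m.
Hypotenuse of the two orthogonal shifts: √(0.02553² + 0.00395223²) = 0.0258341 m.

0.03 meters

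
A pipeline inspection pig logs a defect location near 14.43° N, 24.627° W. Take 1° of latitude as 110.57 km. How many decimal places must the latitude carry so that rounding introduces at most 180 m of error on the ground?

One degree of latitude covers 110570 m.
With N decimal places the half-ulp bound is 0.5·10⁻ᴺ°, or 0.5·10⁻ᴺ × 110570 m on the ground.
Need 0.5 × 110570 × 10⁻ᴺ ≤ 180 → 10⁻ᴺ ≤ 3.256e-03, so N ≥ 2.49.
At 2 places the error can reach 553 m, but 3 places keeps it to 55.3 m.

3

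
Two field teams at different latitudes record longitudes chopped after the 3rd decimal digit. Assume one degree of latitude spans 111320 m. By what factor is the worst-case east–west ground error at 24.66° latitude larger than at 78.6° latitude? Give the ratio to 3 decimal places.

Truncating at 3 decimal places can drop up to a full unit in the last place, so the longitude may be off by as much as 0.001°.
Error at 24.66° = 0.001° × 111320 × cos 24.66° ≈ 111.32 × 0.9088 = 101.17 m.
At 78.6°: 0.001° × 111320 × cos 78.6° = 0.001 × 111320 × 0.1977 ≈ 22.003 m.
The ratio reduces to cos 24.66° / cos 78.6° = 0.9088/0.1977 ≈ 4.5979.

4.598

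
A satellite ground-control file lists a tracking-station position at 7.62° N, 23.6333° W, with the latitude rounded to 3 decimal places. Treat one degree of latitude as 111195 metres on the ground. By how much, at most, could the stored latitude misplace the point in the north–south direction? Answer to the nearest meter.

56 meters

Rounding to 3 decimal places leaves the latitude within ±0.0005° of the true value.
North–south distance: 0.0005° × 111195 m/° = 55.5975 m.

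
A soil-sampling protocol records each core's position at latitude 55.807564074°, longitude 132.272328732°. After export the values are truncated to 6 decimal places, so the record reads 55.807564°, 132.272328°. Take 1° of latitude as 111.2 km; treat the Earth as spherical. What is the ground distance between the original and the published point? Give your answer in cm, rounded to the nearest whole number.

5 cm

Δlat = 55.807564074 − 55.807564 = +0.000000074°; Δlon = 132.272328732 − 132.272328 = +0.000000732°.
N–S: 0.000000074° × 111200 m/° = 0.0082288 m.
East–west at this latitude: 0.000000732° × 111200 × cos 55.8076° ≈ 0.000000732 × 62491.5 = 0.0457438 m.
Distance: √(0.0082288² + 0.0457438²) ≈ 0.046478 m.
That is 0.046478 m = 4.6478 cm.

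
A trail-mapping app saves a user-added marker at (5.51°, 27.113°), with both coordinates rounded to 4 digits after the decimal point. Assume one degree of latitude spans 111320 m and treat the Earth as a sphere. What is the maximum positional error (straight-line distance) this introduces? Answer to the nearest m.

8 m

Rounding to 4 decimal places leaves each coordinate within ±5e-05° of the true value.
North–south component: 5e-05° × 111320 = 5.566 m.
Longitude error → 5e-05 × 111320 × cos 5.51° = 5e-05 × 111320 × 0.9954 ≈ 5.54028 m.
The two errors are perpendicular, so the maximum displacement is √(5.566² + 5.54028²) ≈ 7.85335 m.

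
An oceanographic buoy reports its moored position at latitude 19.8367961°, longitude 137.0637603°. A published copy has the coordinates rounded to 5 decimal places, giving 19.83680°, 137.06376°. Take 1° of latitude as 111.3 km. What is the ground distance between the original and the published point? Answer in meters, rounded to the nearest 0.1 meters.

0.4 meters

Δlat = 19.8367961 − 19.83680 = -0.0000039°; Δlon = 137.0637603 − 137.06376 = +0.0000003°.
N–S: -0.0000039° × 111300 m/° = -0.43407 m.
East–west at this latitude: 0.0000003° × 111300 × cos 19.8368° ≈ 0.0000003 × 104696 = 0.0314087 m.
Combined displacement = (0.43407² + 0.0314087²)^½ ≈ 0.435205 m.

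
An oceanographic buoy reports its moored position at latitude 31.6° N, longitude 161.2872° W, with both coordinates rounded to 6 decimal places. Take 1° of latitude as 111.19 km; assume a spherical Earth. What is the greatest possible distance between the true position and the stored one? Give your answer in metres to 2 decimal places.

Rounding to 6 decimal places leaves each coordinate within ±5e-07° of the true value.
N–S: 5e-07° × 111190 m/° = 0.055595 m.
Longitude error → 5e-07 × 111190 × cos 31.6° = 5e-07 × 111190 × 0.8517 ≈ 0.0473518 m.
Worst case both components are at the extreme and orthogonal: √(0.055595² + 0.0473518²) ≈ 0.0730273 m.

0.07 metres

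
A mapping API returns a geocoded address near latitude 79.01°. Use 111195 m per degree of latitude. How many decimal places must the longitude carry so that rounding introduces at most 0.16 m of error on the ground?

5

At 79.01° one degree of longitude covers 111195 × cos 79.01° ≈ 111195 × 0.1906 ≈ 21198 m.
With N decimal places the half-ulp bound is 0.5·10⁻ᴺ°, or 0.5·10⁻ᴺ × 21198 m on the ground.
Need 0.5 × 21198 × 10⁻ᴺ ≤ 0.16 → 10⁻ᴺ ≤ 1.510e-05, so N ≥ 4.82.
N = 4 would give 1.06 m (too coarse); N = 5 gives 0.106 m ≤ 0.16 m.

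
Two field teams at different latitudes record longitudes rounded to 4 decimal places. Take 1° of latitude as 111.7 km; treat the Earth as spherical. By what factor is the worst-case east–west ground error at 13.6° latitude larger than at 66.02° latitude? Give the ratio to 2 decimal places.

2.39

Rounding to 4 decimal places leaves the longitude within ±5e-05° of the true value.
Error at 13.6° = 5e-05° × 111700 × cos 13.6° ≈ 5.585 × 0.9720 = 5.4284 m.
At 66.02°: 5e-05° × 111700 × cos 66.02° = 5e-05 × 111700 × 0.4064 ≈ 2.2698 m.
Ratio: 5.4284 / 2.2698 = cos 13.6° / cos 66.02° ≈ 2.3915.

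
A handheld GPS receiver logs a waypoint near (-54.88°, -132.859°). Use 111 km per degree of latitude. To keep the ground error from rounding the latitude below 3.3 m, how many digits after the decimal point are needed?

One degree of latitude covers 111000 m.
With N decimal places the half-ulp bound is 0.5·10⁻ᴺ°, or 0.5·10⁻ᴺ × 111000 m on the ground.
Setting 55500 × 10⁻ᴺ ≤ 3.3 gives 10ᴺ ≥ 1.682e+04, i.e. N ≥ 4.23.
N = 4 would give 5.55 m (too coarse); N = 5 gives 0.555 m ≤ 3.3 m.

5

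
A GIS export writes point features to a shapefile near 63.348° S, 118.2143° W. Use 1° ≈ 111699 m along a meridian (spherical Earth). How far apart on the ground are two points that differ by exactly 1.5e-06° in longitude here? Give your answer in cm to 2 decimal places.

1.5e-06° of longitude at 63.348° is 1.5e-06 × 111699 × cos 63.348° ≈ 1.5e-06 × 50104.9 = 0.0751573 m.
That is 0.0751573 m = 7.5157 cm.

7.52 cm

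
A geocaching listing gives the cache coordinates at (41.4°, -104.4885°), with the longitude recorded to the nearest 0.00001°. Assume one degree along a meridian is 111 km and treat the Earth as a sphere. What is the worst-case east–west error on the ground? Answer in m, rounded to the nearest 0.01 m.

0.42 m

Rounding to 5 decimal places leaves the longitude within ±5e-06° of the true value.
One degree of longitude at 41.4° is 111000 × cos 41.4° ≈ 111000 × 0.7501 = 83262.3 m.
So at most 5e-06° × 83262.3 ≈ 0.416312 m east–west.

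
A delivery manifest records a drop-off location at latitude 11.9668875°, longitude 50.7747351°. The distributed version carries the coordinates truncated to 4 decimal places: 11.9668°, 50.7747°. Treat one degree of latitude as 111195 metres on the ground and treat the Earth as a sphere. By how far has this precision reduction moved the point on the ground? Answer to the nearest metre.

The latitude changed by +0.0000875° and the longitude by +0.0000351°.
N–S: 0.0000875° × 111195 m/° = 9.72956 m.
E–W at 11.9668°: 0.0000351° × 111195 × cos 11.9668° = 0.0000351 × 111195 × 0.9783 ≈ 3.81813 m.
Hypotenuse of the two orthogonal shifts: √(9.72956² + 3.81813²) = 10.4519 m.

10 metres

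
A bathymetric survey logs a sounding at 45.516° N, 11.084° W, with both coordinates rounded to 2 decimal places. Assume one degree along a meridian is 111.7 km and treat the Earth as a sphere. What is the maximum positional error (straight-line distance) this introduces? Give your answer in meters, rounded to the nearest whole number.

Rounding to 2 decimal places leaves each coordinate within ±0.005° of the true value.
North–south component: 0.005° × 111700 = 558.5 m.
East–west component at 45.516°: 0.005° × 111700 × cos 45.516° ≈ 0.005 × 78269.3 ≈ 391.347 m.
Combining orthogonally: (558.5² + 391.347²)^½ ≈ 681.964 m.

682 meters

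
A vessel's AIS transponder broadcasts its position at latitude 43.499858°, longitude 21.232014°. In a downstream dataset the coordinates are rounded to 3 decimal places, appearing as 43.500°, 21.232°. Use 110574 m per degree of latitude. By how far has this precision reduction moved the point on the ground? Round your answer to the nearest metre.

The latitude changed by -0.000142° and the longitude by +0.000014°.
North–south shift: -0.000142 × 110574 = -15.7015 m.
E–W at 43.5°: 0.000014° × 110574 × cos 43.5° = 0.000014 × 110574 × 0.7254 ≈ 1.12291 m.
Combined displacement = (15.7015² + 1.12291²)^½ ≈ 15.7416 m.

16 metres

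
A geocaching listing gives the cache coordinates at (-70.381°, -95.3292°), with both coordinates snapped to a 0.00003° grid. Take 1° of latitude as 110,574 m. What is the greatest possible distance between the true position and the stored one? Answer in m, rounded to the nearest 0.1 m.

With a 0.00003° grid the true value lies within half a step, ±0.00003°/2 = ±1.5e-05°, of the stored one.
North–south component: 1.5e-05° × 110574 = 1.65861 m.
Longitude error → 1.5e-05 × 110574 × cos 70.381° = 1.5e-05 × 110574 × 0.3358 ≈ 0.556901 m.
Combining orthogonally: (1.65861² + 0.556901²)^½ ≈ 1.74961 m.

1.7 m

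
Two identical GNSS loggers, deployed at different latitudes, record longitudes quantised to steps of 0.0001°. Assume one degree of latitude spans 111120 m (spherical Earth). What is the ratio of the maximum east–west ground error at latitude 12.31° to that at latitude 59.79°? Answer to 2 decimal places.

With a 0.0001° grid the true value lies within half a step, ±0.0001°/2 = ±5e-05°, of the stored one.
Error at 12.31° = 5e-05° × 111120 × cos 12.31° ≈ 5.556 × 0.9770 = 5.4283 m.
Error at 59.79° = 5e-05° × 111120 × cos 59.79° ≈ 5.556 × 0.5032 = 2.7956 m.
The ratio reduces to cos 12.31° / cos 59.79° = 0.9770/0.5032 ≈ 1.9417.

1.94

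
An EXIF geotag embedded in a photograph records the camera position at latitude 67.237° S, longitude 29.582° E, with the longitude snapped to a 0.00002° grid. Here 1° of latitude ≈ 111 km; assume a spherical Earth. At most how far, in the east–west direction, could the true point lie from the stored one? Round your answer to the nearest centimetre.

43 centimetres

With a 0.00002° grid the true value lies within half a step, ±0.00002°/2 = ±1e-05°, of the stored one.
At latitude 67.237° a degree of longitude spans 111000 m × cos 67.237° = 111000 × 0.3869 ≈ 42948.1 m.
East–west error: 1e-05° × 42948.1 m/° ≈ 0.429481 m.
That is 0.429481 m = 42.948 cm.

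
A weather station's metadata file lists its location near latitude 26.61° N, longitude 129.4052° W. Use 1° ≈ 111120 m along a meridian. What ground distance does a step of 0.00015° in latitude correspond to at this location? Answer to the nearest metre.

17 metres

Along a meridian 0.00015° is 0.00015 × 111120 = 16.668 m.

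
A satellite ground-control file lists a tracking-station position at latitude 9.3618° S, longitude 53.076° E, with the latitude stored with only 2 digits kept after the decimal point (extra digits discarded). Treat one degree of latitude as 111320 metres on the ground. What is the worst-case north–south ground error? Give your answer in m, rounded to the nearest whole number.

Truncating at 2 decimal places can drop up to a full unit in the last place, so the latitude may be off by as much as 0.01°.
North–south distance: 0.01° × 111320 m/° = 1113.2 m.

1113 m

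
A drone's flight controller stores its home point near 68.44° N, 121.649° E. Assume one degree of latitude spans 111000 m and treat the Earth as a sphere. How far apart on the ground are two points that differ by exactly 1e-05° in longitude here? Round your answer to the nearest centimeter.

41 centimeters

At 68.44° a degree of longitude is 111000 × cos 68.44° ≈ 40789.8 m, so 1e-05° corresponds to 0.407898 m.
That is 0.407898 m = 40.79 cm.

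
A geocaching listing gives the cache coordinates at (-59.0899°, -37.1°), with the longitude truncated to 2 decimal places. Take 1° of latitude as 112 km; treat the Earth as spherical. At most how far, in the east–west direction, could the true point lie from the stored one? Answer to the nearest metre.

575 metres

Truncating at 2 decimal places can drop up to a full unit in the last place, so the longitude may be off by as much as 0.01°.
At latitude 59.0899° a degree of longitude spans 112000 m × cos 59.0899° = 112000 × 0.5137 ≈ 57533.6 m.
East–west error: 0.01° × 57533.6 m/° ≈ 575.336 m.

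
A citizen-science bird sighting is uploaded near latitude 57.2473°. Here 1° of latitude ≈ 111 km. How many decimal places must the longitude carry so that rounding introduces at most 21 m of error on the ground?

At 57.2473° one degree of longitude covers 111000 × cos 57.2473° ≈ 111000 × 0.5410 ≈ 60052.6 m.
Rounding to N decimal places gives at most 0.5 × 10⁻ᴺ degrees of error, i.e. 0.5 × 10⁻ᴺ × 60052.6 m.
Setting 30026.3 × 10⁻ᴺ ≤ 21 gives 10ᴺ ≥ 1430, i.e. N ≥ 3.16.
N = 3 would give 30 m (too coarse); N = 4 gives 3 m ≤ 21 m.

4 decimal places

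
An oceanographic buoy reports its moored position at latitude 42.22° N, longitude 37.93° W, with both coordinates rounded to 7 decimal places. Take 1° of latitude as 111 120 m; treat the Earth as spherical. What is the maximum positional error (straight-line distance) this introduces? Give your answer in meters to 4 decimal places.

Rounding to 7 decimal places leaves each coordinate within ±5e-08° of the true value.
North–south component: 5e-08° × 111120 = 0.005556 m.
Longitude error → 5e-08 × 111120 × cos 42.22° = 5e-08 × 111120 × 0.7406 ≈ 0.00411461 m.
The two errors are perpendicular, so the maximum displacement is √(0.005556² + 0.00411461²) ≈ 0.00691369 m.

0.0069 meters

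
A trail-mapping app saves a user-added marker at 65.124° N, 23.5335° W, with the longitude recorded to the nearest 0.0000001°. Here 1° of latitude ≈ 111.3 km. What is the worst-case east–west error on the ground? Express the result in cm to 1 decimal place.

0.2 cm

Rounding to 7 decimal places leaves the longitude within ±5e-08° of the true value.
One degree of longitude at 65.124° is 111300 × cos 65.124° ≈ 111300 × 0.4207 = 46819 m.
Maximum E–W displacement: 5e-08 × 46819 = 0.00234095 m.
That is 0.00234095 m = 0.23409 cm.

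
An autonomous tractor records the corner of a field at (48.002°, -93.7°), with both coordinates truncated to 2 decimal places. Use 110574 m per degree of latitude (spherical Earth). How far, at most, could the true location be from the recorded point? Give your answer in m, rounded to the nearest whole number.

1330 m

Truncating at 2 decimal places can drop up to a full unit in the last place, so each coordinate may be off by as much as 0.01°.
North–south component: 0.01° × 110574 = 1105.74 m.
E–W at 48.002°: 0.01° × 110574 × cos 48.002° = 0.01 × 110574 × 0.6691 ≈ 739.856 m.
Worst case both components are at the extreme and orthogonal: √(1105.74² + 739.856²) ≈ 1330.43 m.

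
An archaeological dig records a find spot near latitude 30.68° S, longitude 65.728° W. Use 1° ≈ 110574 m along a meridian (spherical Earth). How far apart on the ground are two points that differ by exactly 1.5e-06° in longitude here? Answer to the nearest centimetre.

14 centimetres

At 30.68° a degree of longitude is 110574 × cos 30.68° ≈ 95097 m, so 1.5e-06° corresponds to 0.142646 m.
That is 0.142646 m = 14.265 cm.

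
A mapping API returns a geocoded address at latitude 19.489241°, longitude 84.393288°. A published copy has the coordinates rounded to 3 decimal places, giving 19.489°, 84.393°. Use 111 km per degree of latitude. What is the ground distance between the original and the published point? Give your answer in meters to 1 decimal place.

40.3 meters

The latitude changed by +0.000241° and the longitude by +0.000288°.
N–S: 0.000241° × 111000 m/° = 26.751 m.
East–west at this latitude: 0.000288° × 111000 × cos 19.489° ≈ 0.000288 × 104640 = 30.1364 m.
Distance: √(26.751² + 30.1364²) ≈ 40.2966 m.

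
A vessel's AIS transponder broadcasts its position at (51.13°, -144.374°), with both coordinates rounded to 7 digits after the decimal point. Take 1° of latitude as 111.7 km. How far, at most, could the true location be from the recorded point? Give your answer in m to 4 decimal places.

0.0066 m

Rounding to 7 decimal places leaves each coordinate within ±5e-08° of the true value.
North–south component: 5e-08° × 111700 = 0.005585 m.
Longitude error → 5e-08 × 111700 × cos 51.13° = 5e-08 × 111700 × 0.6276 ≈ 0.0035049 m.
Combining orthogonally: (0.005585² + 0.0035049²)^½ ≈ 0.00659367 m.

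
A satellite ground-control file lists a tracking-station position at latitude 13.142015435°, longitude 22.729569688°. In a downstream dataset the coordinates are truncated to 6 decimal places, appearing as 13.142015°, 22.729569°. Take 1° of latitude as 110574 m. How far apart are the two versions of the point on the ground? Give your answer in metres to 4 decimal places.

Δlat = 13.142015435 − 13.142015 = +0.000000435°; Δlon = 22.729569688 − 22.729569 = +0.000000688°.
N–S: 0.000000435° × 110574 m/° = 0.0480997 m.
E–W at 13.142°: 0.000000688° × 110574 × cos 13.142° = 0.000000688 × 110574 × 0.9738 ≈ 0.0740825 m.
Hypotenuse of the two orthogonal shifts: √(0.0480997² + 0.0740825²) = 0.0883278 m.

0.0883 metres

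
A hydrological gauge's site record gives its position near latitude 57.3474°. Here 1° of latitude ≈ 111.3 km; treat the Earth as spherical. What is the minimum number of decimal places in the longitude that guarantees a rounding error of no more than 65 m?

At 57.3474° one degree of longitude covers 111300 × cos 57.3474° ≈ 111300 × 0.5395 ≈ 60051.2 m.
With N decimal places the half-ulp bound is 0.5·10⁻ᴺ°, or 0.5·10⁻ᴺ × 60051.2 m on the ground.
Setting 30025.6 × 10⁻ᴺ ≤ 65 gives 10ᴺ ≥ 461.9, i.e. N ≥ 2.66.
At 2 places the error can reach 300 m, but 3 places keeps it to 30 m.

3 decimal places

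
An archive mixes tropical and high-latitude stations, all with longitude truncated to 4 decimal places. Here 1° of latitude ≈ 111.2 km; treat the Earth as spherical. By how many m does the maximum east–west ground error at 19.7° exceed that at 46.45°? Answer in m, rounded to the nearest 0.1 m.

Truncating at 4 decimal places can drop up to a full unit in the last place, so the longitude may be off by as much as 0.0001°.
Error at 19.7° = 0.0001° × 111200 × cos 19.7° ≈ 11.12 × 0.9415 = 10.469 m.
At 46.45°: 0.0001° × 111200 × cos 46.45° = 0.0001 × 111200 × 0.6890 ≈ 7.6615 m.
So the lower-latitude error exceeds the higher by 10.469 − 7.6615 = 2.8076 m.

2.8 m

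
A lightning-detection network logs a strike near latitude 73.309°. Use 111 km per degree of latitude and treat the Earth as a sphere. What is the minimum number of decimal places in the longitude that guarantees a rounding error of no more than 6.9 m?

At 73.309° one degree of longitude covers 111000 × cos 73.309° ≈ 111000 × 0.2872 ≈ 31880.3 m.
With N decimal places the half-ulp bound is 0.5·10⁻ᴺ°, or 0.5·10⁻ᴺ × 31880.3 m on the ground.
Need 0.5 × 31880.3 × 10⁻ᴺ ≤ 6.9 → 10⁻ᴺ ≤ 4.329e-04, so N ≥ 3.36.
At 3 places the error can reach 15.9 m, but 4 places keeps it to 1.59 m.

4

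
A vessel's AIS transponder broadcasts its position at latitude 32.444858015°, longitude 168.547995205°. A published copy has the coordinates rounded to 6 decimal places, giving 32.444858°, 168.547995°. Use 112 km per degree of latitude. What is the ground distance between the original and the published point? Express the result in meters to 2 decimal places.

Δlat = 32.444858015 − 32.444858 = +0.000000015°; Δlon = 168.547995205 − 168.547995 = +0.000000205°.
North–south shift: 0.000000015 × 112000 = 0.00168 m.
E–W at 32.4449°: 0.000000205° × 112000 × cos 32.4449° = 0.000000205 × 112000 × 0.8439 ≈ 0.0193761 m.
Distance: √(0.00168² + 0.0193761²) ≈ 0.0194488 m.

0.02 meters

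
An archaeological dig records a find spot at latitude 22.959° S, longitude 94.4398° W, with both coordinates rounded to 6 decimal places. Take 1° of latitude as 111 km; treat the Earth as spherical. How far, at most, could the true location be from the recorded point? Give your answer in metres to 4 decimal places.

Rounding to 6 decimal places leaves each coordinate within ±5e-07° of the true value.
North–south component: 5e-07° × 111000 = 0.0555 m.
E–W at 22.959°: 5e-07° × 111000 × cos 22.959° = 5e-07 × 111000 × 0.9208 ≈ 0.0511035 m.
The two errors are perpendicular, so the maximum displacement is √(0.0555² + 0.0511035²) ≈ 0.0754442 m.

0.0754 metres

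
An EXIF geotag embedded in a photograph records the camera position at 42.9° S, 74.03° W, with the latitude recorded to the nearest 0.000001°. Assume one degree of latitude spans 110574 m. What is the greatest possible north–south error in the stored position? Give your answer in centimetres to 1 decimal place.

5.5 centimetres

Rounding to 6 decimal places leaves the latitude within ±5e-07° of the true value.
So the N–S error is at most 5e-07 × 110574 = 0.055287 m.
That is 0.055287 m = 5.5287 cm.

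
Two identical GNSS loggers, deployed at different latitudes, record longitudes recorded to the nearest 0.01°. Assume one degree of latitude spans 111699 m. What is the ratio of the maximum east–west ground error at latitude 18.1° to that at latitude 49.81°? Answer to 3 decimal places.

1.473

Rounding to 2 decimal places leaves the longitude within ±0.005° of the true value.
At 18.1°: 0.005° × 111699 × cos 18.1° = 0.005 × 111699 × 0.9505 ≈ 530.86 m.
At 49.81°: 0.005° × 111699 × cos 49.81° = 0.005 × 111699 × 0.6453 ≈ 360.41 m.
Ratio: 530.86 / 360.41 = cos 18.1° / cos 49.81° ≈ 1.4729.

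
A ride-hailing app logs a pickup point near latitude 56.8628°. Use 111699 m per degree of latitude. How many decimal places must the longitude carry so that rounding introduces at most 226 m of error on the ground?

3

At 56.8628° one degree of longitude covers 111699 × cos 56.8628° ≈ 111699 × 0.5466 ≈ 61059.8 m.
N decimal places → at most half a unit in the last place, 0.5 × 10⁻ᴺ° = 61059.8/2 × 10⁻ᴺ m.
Need 0.5 × 61059.8 × 10⁻ᴺ ≤ 226 → 10⁻ᴺ ≤ 7.403e-03, so N ≥ 2.13.
So 3 decimal places suffice (30.5 m); 2 would allow up to 305 m.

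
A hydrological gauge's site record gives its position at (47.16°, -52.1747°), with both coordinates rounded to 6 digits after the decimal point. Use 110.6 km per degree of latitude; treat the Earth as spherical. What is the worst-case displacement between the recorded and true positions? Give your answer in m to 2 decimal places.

0.07 m

Rounding to 6 decimal places leaves each coordinate within ±5e-07° of the true value.
Latitude error → 5e-07 × 110600 = 0.0553 m along the meridian.
E–W at 47.16°: 5e-07° × 110600 × cos 47.16° = 5e-07 × 110600 × 0.6800 ≈ 0.0376014 m.
The two errors are perpendicular, so the maximum displacement is √(0.0553² + 0.0376014²) ≈ 0.0668727 m.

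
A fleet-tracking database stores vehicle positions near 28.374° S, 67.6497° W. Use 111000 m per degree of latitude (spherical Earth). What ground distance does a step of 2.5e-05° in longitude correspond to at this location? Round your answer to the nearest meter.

2.5e-05° of longitude at 28.374° is 2.5e-05 × 111000 × cos 28.374° ≈ 2.5e-05 × 97664.9 = 2.44162 m.

2 meters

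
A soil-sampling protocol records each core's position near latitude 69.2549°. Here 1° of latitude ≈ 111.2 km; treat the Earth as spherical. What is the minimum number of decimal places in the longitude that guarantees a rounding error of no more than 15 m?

4

At 69.2549° one degree of longitude covers 111200 × cos 69.2549° ≈ 111200 × 0.3542 ≈ 39388.3 m.
Rounding to N decimal places gives at most 0.5 × 10⁻ᴺ degrees of error, i.e. 0.5 × 10⁻ᴺ × 39388.3 m.
Need 0.5 × 39388.3 × 10⁻ᴺ ≤ 15 → 10⁻ᴺ ≤ 7.616e-04, so N ≥ 3.12.
N = 3 would give 19.7 m (too coarse); N = 4 gives 1.97 m ≤ 15 m.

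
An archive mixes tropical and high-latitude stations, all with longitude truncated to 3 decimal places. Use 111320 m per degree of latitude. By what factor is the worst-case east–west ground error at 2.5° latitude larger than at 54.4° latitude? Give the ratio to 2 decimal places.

Truncating at 3 decimal places can drop up to a full unit in the last place, so the longitude may be off by as much as 0.001°.
At 2.5°: 0.001° × 111320 × cos 2.5° = 0.001 × 111320 × 0.9990 ≈ 111.21 m.
At 54.4°: 0.001° × 111320 × cos 54.4° = 0.001 × 111320 × 0.5821 ≈ 64.802 m.
The ratio reduces to cos 2.5° / cos 54.4° = 0.9990/0.5821 ≈ 1.7162.

1.72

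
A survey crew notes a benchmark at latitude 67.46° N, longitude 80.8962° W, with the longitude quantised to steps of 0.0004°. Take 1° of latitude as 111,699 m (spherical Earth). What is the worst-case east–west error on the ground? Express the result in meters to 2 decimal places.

With a 0.0004° grid the true value lies within half a step, ±0.0004°/2 = ±0.0002°, of the stored one.
At latitude 67.46° a degree of longitude spans 111699 m × cos 67.46° = 111699 × 0.3833 ≈ 42817.4 m.
So at most 0.0002° × 42817.4 ≈ 8.56348 m east–west.

8.56 meters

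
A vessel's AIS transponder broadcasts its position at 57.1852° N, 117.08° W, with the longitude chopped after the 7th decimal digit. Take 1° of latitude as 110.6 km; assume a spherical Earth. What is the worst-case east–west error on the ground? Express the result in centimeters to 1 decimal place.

Truncating at 7 decimal places can drop up to a full unit in the last place, so the longitude may be off by as much as 1e-07°.
At latitude 57.1852° a degree of longitude spans 110600 m × cos 57.1852° = 110600 × 0.5419 ≈ 59936.9 m.
Maximum E–W displacement: 1e-07 × 59936.9 = 0.00599369 m.
That is 0.00599369 m = 0.59937 cm.

0.6 centimeters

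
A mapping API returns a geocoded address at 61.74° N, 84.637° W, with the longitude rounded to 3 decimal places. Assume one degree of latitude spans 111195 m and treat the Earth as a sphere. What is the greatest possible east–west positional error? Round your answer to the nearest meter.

26 meters

Rounding to 3 decimal places leaves the longitude within ±0.0005° of the true value.
One degree of longitude at 61.74° is 111195 × cos 61.74° ≈ 111195 × 0.4735 = 52647.9 m.
East–west error: 0.0005° × 52647.9 m/° ≈ 26.3239 m.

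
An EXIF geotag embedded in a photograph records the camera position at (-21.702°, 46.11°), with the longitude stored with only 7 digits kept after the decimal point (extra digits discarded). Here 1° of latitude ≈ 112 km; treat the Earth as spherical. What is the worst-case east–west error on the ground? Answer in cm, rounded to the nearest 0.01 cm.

1.04 cm

Truncating at 7 decimal places can drop up to a full unit in the last place, so the longitude may be off by as much as 1e-07°.
One degree of longitude at 21.702° is 112000 × cos 21.702° ≈ 112000 × 0.9291 = 104061 m.
So at most 1e-07° × 104061 ≈ 0.0104061 m east–west.
That is 0.0104061 m = 1.0406 cm.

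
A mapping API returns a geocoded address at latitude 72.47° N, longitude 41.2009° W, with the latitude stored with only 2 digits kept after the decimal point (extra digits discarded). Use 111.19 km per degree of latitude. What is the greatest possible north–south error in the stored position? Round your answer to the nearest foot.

Truncating at 2 decimal places can drop up to a full unit in the last place, so the latitude may be off by as much as 0.01°.
North–south distance: 0.01° × 111190 m/° = 1111.9 m.
Converting: 1111.9 m × 3.2808 ft/m ≈ 3648 ft.

3648 feet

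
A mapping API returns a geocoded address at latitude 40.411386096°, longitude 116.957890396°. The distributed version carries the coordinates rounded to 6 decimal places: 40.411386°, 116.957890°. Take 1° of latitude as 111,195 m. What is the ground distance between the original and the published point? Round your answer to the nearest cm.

Δlat = 40.411386096 − 40.411386 = +0.000000096°; Δlon = 116.957890396 − 116.957890 = +0.000000396°.
N–S: 0.000000096° × 111195 m/° = 0.0106747 m.
East–west at this latitude: 0.000000396° × 111195 × cos 40.4114° ≈ 0.000000396 × 84664.9 = 0.0335273 m.
Hypotenuse of the two orthogonal shifts: √(0.0106747² + 0.0335273²) = 0.0351857 m.
That is 0.0351857 m = 3.5186 cm.

4 cm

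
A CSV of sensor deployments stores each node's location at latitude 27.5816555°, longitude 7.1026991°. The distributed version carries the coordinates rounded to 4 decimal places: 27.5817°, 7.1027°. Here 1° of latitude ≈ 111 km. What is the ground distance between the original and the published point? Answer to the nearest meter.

5 meters

Δlat = 27.5816555 − 27.5817 = -0.0000445°; Δlon = 7.1026991 − 7.1027 = -0.0000009°.
N–S: -0.0000445° × 111000 m/° = -4.9395 m.
East–west at this latitude: -0.0000009° × 111000 × cos 27.5817° ≈ -0.0000009 × 98385 = -0.0885465 m.
Hypotenuse of the two orthogonal shifts: √(4.9395² + 0.0885465²) = 4.94029 m.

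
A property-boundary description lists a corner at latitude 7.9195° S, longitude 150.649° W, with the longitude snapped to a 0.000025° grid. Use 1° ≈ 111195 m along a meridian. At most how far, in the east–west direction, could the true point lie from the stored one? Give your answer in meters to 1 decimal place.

With a 0.000025° grid the true value lies within half a step, ±0.000025°/2 = ±1.25e-05°, of the stored one.
Parallels shrink by cos φ, so at 7.9195° a degree of longitude is 111195 × 0.9905 ≈ 110134 m.
So at most 1.25e-05° × 110134 ≈ 1.37668 m east–west.

1.4 meters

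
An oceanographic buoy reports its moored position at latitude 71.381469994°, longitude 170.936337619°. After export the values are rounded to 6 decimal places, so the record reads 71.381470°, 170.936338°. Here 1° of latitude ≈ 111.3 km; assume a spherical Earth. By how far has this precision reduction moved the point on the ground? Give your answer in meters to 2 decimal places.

0.01 meters

Δlat = 71.381469994 − 71.381470 = -0.000000006°; Δlon = 170.936337619 − 170.936338 = -0.000000381°.
North–south shift: -0.000000006 × 111300 = -0.000667799 m.
E–W at 71.3815°: -0.000000381° × 111300 × cos 71.3815° = -0.000000381 × 111300 × 0.3193 ≈ -0.0135386 m.
Combined displacement = (0.000667799² + 0.0135386²)^½ ≈ 0.013555 m.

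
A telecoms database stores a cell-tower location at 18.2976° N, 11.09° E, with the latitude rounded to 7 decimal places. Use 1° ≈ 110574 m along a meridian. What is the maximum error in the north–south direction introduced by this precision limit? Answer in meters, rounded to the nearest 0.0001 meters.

Rounding to 7 decimal places leaves the latitude within ±5e-08° of the true value.
Along the meridian that is 5e-08° × 110574 m/° = 0.0055287 m.

0.0055 meters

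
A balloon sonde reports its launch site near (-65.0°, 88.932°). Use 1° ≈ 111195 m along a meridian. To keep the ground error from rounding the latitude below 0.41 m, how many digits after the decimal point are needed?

6

One degree of latitude covers 111195 m.
Rounding to N decimal places gives at most 0.5 × 10⁻ᴺ degrees of error, i.e. 0.5 × 10⁻ᴺ × 111195 m.
Setting 55597.5 × 10⁻ᴺ ≤ 0.41 gives 10ᴺ ≥ 1.356e+05, i.e. N ≥ 5.13.
N = 5 would give 0.556 m (too coarse); N = 6 gives 0.0556 m ≤ 0.41 m.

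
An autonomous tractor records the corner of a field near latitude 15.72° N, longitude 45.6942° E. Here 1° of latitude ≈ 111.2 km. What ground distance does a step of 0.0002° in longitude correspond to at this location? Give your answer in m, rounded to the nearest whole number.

0.0002° of longitude at 15.72° is 0.0002 × 111200 × cos 15.72° ≈ 0.0002 × 107041 = 21.4082 m.

21 m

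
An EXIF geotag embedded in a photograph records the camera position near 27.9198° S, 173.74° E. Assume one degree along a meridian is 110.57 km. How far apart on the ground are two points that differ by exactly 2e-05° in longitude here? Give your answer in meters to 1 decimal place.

One degree of longitude here spans 110570 × cos 27.9198° = 110570 × 0.8836 ≈ 97700.1 m; 2e-05° of that is 1.954 m.

2.0 meters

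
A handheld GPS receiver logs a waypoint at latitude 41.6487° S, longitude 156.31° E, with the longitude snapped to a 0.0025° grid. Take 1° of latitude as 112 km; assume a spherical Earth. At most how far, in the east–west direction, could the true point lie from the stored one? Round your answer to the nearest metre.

105 metres

With a 0.0025° grid the true value lies within half a step, ±0.0025°/2 = ±0.00125°, of the stored one.
One degree of longitude at 41.6487° is 112000 × cos 41.6487° ≈ 112000 × 0.7472 = 83690.2 m.
So at most 0.00125° × 83690.2 ≈ 104.613 m east–west.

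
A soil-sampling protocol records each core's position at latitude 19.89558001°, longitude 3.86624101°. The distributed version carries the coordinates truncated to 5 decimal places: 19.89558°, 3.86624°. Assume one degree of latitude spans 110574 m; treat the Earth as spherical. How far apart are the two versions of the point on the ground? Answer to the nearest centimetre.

The latitude changed by +0.00000001° and the longitude by +0.00000101°.
N–S: 0.00000001° × 110574 m/° = 0.00110574 m.
E–W at 19.8956°: 0.00000101° × 110574 × cos 19.8956° = 0.00000101 × 110574 × 0.9403 ≈ 0.105014 m.
Combined displacement = (0.00110574² + 0.105014²)^½ ≈ 0.10502 m.
That is 0.10502 m = 10.502 cm.

11 centimetres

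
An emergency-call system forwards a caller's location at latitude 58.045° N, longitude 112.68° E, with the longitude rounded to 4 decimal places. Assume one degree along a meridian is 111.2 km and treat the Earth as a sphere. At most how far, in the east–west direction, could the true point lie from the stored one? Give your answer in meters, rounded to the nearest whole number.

Rounding to 4 decimal places leaves the longitude within ±5e-05° of the true value.
Parallels shrink by cos φ, so at 58.045° a degree of longitude is 111200 × 0.5293 ≈ 58852.9 m.
East–west error: 5e-05° × 58852.9 m/° ≈ 2.94265 m.

3 meters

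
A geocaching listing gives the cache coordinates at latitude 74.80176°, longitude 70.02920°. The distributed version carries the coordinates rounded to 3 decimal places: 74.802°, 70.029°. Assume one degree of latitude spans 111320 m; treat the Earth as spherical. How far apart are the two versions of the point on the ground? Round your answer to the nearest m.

The latitude changed by -0.00024° and the longitude by +0.00020°.
North–south shift: -0.00024 × 111320 = -26.7168 m.
East–west at this latitude: 0.00020° × 111320 × cos 74.802° ≈ 0.00020 × 29183.1 = 5.83663 m.
Distance: √(26.7168² + 5.83663²) ≈ 27.3469 m.

27 m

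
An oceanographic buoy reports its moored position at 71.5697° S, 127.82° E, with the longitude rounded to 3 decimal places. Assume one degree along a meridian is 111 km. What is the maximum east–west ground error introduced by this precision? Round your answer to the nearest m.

Rounding to 3 decimal places leaves the longitude within ±0.0005° of the true value.
Parallels shrink by cos φ, so at 71.5697° a degree of longitude is 111000 × 0.3162 ≈ 35092.7 m.
So at most 0.0005° × 35092.7 ≈ 17.5464 m east–west.

18 m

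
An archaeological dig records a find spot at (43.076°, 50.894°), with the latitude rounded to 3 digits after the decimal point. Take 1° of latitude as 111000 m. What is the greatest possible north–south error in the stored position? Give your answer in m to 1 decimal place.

55.5 m

Rounding to 3 decimal places leaves the latitude within ±0.0005° of the true value.
North–south distance: 0.0005° × 111000 m/° = 55.5 m.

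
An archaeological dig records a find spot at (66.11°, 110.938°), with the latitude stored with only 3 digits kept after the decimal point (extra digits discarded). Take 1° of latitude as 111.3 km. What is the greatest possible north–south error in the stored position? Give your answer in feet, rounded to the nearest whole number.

Truncating at 3 decimal places can drop up to a full unit in the last place, so the latitude may be off by as much as 0.001°.
North–south distance: 0.001° × 111300 m/° = 111.3 m.
Converting: 111.3 m × 3.2808 ft/m ≈ 365.16 ft.

365 feet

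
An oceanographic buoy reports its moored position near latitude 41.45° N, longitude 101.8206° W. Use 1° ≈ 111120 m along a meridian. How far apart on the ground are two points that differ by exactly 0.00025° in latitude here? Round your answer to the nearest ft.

91 ft

Along a meridian 0.00025° is 0.00025 × 111120 = 27.78 m.
Converting: 27.78 m × 3.2808 ft/m ≈ 91.142 ft.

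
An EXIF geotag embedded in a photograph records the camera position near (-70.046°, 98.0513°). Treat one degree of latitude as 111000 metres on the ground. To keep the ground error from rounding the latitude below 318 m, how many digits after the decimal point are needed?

3 decimal places

One degree of latitude covers 111000 m.
Rounding to N decimal places gives at most 0.5 × 10⁻ᴺ degrees of error, i.e. 0.5 × 10⁻ᴺ × 111000 m.
Setting 55500 × 10⁻ᴺ ≤ 318 gives 10ᴺ ≥ 174.5, i.e. N ≥ 2.24.
At 2 places the error can reach 555 m, but 3 places keeps it to 55.5 m.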